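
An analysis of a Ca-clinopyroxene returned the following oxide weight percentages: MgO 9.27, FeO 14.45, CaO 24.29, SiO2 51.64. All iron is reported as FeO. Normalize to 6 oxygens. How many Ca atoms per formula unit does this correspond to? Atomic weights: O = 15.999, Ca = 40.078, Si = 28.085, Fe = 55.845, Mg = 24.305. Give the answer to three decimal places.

MgO (M=40.304): mol = 0.23000; Mg = 0.23000, O = 0.23000.
FeO (M=71.844): mol = 0.20113; Fe = 0.20113, O = 0.20113.
CaO (M=56.077): mol = 0.43315; Ca = 0.43315, O = 0.43315.
SiO2 (M=60.083): mol = 0.85948; Si = 0.85948, O = 1.71896.
ΣO = 2.58324; factor = 6/ΣO = 2.32266.
Ca apfu = 0.43315 × 2.32266 = 1.006.

1.006 Ca apfu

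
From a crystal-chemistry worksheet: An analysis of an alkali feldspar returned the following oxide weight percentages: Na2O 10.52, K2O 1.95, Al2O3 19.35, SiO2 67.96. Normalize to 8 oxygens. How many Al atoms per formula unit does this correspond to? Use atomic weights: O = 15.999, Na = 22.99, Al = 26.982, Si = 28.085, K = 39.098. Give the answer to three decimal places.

1.005 Al apfu

10.52 wt% Na2O ÷ 61.979 g/mol = 0.16973 mol, giving 0.33946 Na and 0.16973 O.
1.95 wt% K2O ÷ 94.195 g/mol = 0.02070 mol, giving 0.04140 K and 0.02070 O.
19.35 wt% Al2O3 ÷ 101.961 g/mol = 0.18978 mol, giving 0.37956 Al and 0.56934 O.
67.96 wt% SiO2 ÷ 60.083 g/mol = 1.13110 mol, giving 1.13110 Si and 2.26220 O.
Oxygen sums to 3.02197; scaling by 8/3.02197 = 2.64728 puts the formula on 8 O.
Al: 0.37956 × 2.64728 = 1.005 atoms per formula unit.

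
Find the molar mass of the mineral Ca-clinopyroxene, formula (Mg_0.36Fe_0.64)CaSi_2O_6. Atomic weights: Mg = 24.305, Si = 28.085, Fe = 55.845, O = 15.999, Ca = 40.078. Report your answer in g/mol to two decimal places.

236.73 g/mol

M = 0.36(24.305) + 0.64(55.845) + 1(40.078) + 2(28.085) + 6(15.999)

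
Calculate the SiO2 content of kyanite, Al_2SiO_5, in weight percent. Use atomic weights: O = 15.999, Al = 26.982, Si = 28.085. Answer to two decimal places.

37.08 wt%

Formula mass = 162.044 g/mol.
1 Si → 1.0000 mol SiO2 per formula unit; M(SiO2) = 60.083, so SiO2 mass = 60.083 g.
60.083/162.044 × 100 = 37.08 wt%.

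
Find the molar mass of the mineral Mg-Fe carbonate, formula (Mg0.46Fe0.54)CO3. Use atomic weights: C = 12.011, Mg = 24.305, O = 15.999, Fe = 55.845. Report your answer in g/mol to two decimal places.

101.34 g/mol

Mg: 0.46 × 24.305 = 11.1803
Fe: 0.54 × 55.845 = 30.1563
C: 1 × 12.011 = 12.0110
O: 3 × 15.999 = 47.9970
Summing the contributions gives the formula mass.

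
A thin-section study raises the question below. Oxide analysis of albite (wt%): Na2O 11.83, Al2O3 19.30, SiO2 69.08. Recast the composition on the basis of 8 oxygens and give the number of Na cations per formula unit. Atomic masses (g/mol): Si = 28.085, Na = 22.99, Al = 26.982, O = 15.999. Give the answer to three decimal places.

0.999 Na apfu

Na2O: 11.83/61.979 = 0.19087 mol → 0.38174 mol Na, 0.19087 mol O.
Al2O3: 19.30/101.961 = 0.18929 mol → 0.37858 mol Al, 0.56787 mol O.
SiO2: 69.08/60.083 = 1.14974 mol → 1.14974 mol Si, 2.29948 mol O.
Total oxygen = 3.05822 mol. Normalization factor = 8/3.05822 = 2.61590.
Na per 8 O = 0.38174 × 2.61590 = 0.999.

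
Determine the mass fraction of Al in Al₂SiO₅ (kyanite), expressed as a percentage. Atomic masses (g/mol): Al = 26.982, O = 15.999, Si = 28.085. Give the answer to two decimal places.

M(Al₂SiO₅) = 162.044 g/mol.
Al contributes 2 × 26.982 = 53.964 g per mole.
53.964/162.044 = 0.3330 → 33.30%.

33.30 wt%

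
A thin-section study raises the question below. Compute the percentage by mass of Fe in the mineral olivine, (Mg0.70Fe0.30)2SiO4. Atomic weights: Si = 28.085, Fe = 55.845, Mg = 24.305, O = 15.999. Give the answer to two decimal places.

Formula mass = 1.40·24.305 + 0.60·55.845 + 1·28.085 + 4·15.999 = 159.615 g/mol, of which 33.507 g is Fe.
So Fe makes up 33.507/159.615 = 0.2099 of the mass, i.e. 20.99%.

20.99 mass %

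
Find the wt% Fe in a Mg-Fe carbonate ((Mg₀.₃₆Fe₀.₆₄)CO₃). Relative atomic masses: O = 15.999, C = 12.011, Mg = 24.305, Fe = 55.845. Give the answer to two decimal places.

Formula mass = 0.36×24.305 + 0.64×55.845 + 1×12.011 + 3×15.999 = 104.499 g/mol, of which 35.741 g is Fe.
So Fe makes up 35.741/104.499 = 0.3420 of the mass, i.e. 34.20%.

34.20 wt%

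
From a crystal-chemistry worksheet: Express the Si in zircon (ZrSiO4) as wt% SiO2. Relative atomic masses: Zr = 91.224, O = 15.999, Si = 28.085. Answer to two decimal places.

M(ZrSiO4) = 183.305 g/mol; M(SiO2) = 60.083 g/mol.
Moles SiO2 per formula unit = 1 Si ÷ 1 = 1.0000.
SiO2 fraction = (1.0000 × 60.083) / 183.305 = 60.083/183.305 = 0.3278.

32.78 wt%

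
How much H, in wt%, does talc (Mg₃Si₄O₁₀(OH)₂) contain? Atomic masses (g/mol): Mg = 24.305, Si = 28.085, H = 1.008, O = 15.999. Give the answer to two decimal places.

0.53 wt%

Formula mass = 3·24.305 + 4·28.085 + 12·15.999 + 2·1.008 = 379.259 g/mol, of which 2.016 g is H.
So H makes up 2.016/379.259 = 0.0053 of the mass, i.e. 0.53%.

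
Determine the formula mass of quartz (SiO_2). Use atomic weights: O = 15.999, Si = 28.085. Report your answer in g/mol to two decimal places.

The formula mass is the sum 1*28.085 + 2*15.999.

60.08 g/mol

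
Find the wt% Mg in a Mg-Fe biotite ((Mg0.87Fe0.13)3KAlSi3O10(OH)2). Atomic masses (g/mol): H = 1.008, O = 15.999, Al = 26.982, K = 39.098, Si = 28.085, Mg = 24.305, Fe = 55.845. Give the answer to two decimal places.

Formula mass = 2.61×24.305 + 0.39×55.845 + 1×39.098 + 1×26.982 + 3×28.085 + 12×15.999 + 2×1.008 = 429.555 g/mol, of which 63.436 g is Mg.
So Mg makes up 63.436/429.555 = 0.1477 of the mass, i.e. 14.77%.

14.77 weight percent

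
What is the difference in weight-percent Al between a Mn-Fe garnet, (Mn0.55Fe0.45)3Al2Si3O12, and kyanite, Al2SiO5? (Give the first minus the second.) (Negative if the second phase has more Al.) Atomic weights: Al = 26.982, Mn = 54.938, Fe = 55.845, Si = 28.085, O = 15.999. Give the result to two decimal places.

First mineral: 53.964 g Al in 496.245 g formula = 10.87 wt% Al.
Second mineral: 53.964 g Al in 162.044 g formula = 33.30 wt% Al.
10.87% − 33.30% gives a difference of -22.43 percentage points.

-22.43 percentage points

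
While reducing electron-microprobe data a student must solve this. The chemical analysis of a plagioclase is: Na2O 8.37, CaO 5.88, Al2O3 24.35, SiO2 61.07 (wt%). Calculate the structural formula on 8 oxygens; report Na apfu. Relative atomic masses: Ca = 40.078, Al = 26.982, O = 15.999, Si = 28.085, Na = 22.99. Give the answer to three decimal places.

Na2O (M=61.979): mol = 0.13505; Na = 0.27010, O = 0.13505.
CaO (M=56.077): mol = 0.10486; Ca = 0.10486, O = 0.10486.
Al2O3 (M=101.961): mol = 0.23882; Al = 0.47764, O = 0.71646.
SiO2 (M=60.083): mol = 1.01643; Si = 1.01643, O = 2.03286.
ΣO = 2.98923; factor = 8/ΣO = 2.67627.
Na apfu = 0.27010 × 2.67627 = 0.723.

0.723 Na apfu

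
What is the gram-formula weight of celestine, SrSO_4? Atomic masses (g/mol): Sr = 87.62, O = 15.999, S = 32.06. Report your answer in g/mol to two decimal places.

183.68 g/mol

Sr: 1 × 87.62 = 87.6200
S: 1 × 32.06 = 32.0600
O: 4 × 15.999 = 63.9960
Summing the contributions gives the formula mass.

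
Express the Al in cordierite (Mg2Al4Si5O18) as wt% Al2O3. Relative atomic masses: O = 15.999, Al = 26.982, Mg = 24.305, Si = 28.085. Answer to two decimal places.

Formula mass = 584.945 g/mol.
4 Al → 2.0000 mol Al2O3 per formula unit; M(Al2O3) = 101.961, so Al2O3 mass = 203.922 g.
203.922/584.945 × 100 = 34.86 wt%.

34.86 wt%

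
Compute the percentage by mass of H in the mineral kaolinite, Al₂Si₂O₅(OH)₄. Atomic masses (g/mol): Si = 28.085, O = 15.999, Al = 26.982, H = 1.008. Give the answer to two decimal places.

M(Al₂Si₂O₅(OH)₄) = 258.157 g/mol.
H contributes 4 × 1.008 = 4.032 g per mole.
4.032/258.157 = 0.0156 → 1.56%.

1.56 weight percent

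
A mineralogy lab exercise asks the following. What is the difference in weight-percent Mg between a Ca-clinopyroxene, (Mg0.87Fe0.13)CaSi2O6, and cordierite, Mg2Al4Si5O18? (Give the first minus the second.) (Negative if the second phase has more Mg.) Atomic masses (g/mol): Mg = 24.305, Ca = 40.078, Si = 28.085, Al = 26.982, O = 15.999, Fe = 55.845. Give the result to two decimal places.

Mg in (Mg0.87Fe0.13)CaSi2O6: molar mass 220.647 g/mol; 0.87×24.305 = 21.145 g → 9.58 wt%.
Mg in Mg2Al4Si5O18: molar mass 584.945 g/mol; 2×24.305 = 48.610 g → 8.31 wt%.
Difference = 9.58 − 8.31 = 1.27 percentage points.

1.27 percentage points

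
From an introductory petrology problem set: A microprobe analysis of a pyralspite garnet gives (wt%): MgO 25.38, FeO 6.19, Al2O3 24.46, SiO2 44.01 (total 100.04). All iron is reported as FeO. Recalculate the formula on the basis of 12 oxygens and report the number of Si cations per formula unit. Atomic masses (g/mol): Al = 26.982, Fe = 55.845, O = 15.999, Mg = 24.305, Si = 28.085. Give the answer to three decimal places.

3.030 Si apfu

25.38 wt% MgO ÷ 40.304 g/mol = 0.62971 mol, giving 0.62971 Mg and 0.62971 O.
6.19 wt% FeO ÷ 71.844 g/mol = 0.08616 mol, giving 0.08616 Fe and 0.08616 O.
24.46 wt% Al2O3 ÷ 101.961 g/mol = 0.23990 mol, giving 0.47980 Al and 0.71970 O.
44.01 wt% SiO2 ÷ 60.083 g/mol = 0.73249 mol, giving 0.73249 Si and 1.46498 O.
Oxygen sums to 2.90055; scaling by 12/2.90055 = 4.13715 puts the formula on 12 O.
Si: 0.73249 × 4.13715 = 3.030 atoms per formula unit.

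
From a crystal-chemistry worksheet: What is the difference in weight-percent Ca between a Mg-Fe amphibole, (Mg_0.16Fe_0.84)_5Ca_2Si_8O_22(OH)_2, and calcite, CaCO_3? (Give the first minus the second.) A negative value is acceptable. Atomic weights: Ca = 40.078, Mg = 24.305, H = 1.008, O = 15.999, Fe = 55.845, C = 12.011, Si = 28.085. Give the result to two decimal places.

Ca in (Mg_0.16Fe_0.84)_5Ca_2Si_8O_22(OH)_2: molar mass 944.821 g/mol; 2×40.078 = 80.156 g → 8.48 wt%.
Ca in CaCO_3: molar mass 100.086 g/mol; 1×40.078 = 40.078 g → 40.04 wt%.
Difference = 8.48 − 40.04 = -31.56 percentage points.

-31.56 percentage points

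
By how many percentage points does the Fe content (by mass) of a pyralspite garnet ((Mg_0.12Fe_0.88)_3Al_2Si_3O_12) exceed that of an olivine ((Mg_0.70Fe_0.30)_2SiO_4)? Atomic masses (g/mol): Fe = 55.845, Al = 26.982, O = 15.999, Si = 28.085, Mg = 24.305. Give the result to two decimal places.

9.32 percentage points

M((Mg_0.12Fe_0.88)_3Al_2Si_3O_12) = 486.388 g/mol, so wt% Fe = 147.431/486.388 × 100 = 30.31%.
M((Mg_0.70Fe_0.30)_2SiO_4) = 159.615 g/mol, so wt% Fe = 33.507/159.615 × 100 = 20.99%.
30.31 − 20.99 = 9.32 pp.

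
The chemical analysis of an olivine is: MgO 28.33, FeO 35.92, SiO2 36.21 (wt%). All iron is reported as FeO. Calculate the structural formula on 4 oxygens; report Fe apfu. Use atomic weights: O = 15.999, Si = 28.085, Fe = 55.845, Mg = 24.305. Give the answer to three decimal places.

0.830 Fe apfu

MgO: 28.33/40.304 = 0.70291 mol → 0.70291 mol Mg, 0.70291 mol O.
FeO: 35.92/71.844 = 0.49997 mol → 0.49997 mol Fe, 0.49997 mol O.
SiO2: 36.21/60.083 = 0.60267 mol → 0.60267 mol Si, 1.20534 mol O.
Total oxygen = 2.40822 mol. Normalization factor = 4/2.40822 = 1.66098.
Fe per 4 O = 0.49997 × 1.66098 = 0.830.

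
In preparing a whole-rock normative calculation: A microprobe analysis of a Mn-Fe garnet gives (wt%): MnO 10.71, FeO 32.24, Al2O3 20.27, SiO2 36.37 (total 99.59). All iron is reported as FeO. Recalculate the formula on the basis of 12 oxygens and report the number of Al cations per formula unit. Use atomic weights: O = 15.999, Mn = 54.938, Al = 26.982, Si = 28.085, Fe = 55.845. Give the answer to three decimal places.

MnO: 10.71/70.937 = 0.15098 mol → 0.15098 mol Mn, 0.15098 mol O.
FeO: 32.24/71.844 = 0.44875 mol → 0.44875 mol Fe, 0.44875 mol O.
Al2O3: 20.27/101.961 = 0.19880 mol → 0.39760 mol Al, 0.59640 mol O.
SiO2: 36.37/60.083 = 0.60533 mol → 0.60533 mol Si, 1.21066 mol O.
Total oxygen = 2.40679 mol. Normalization factor = 12/2.40679 = 4.98589.
Al per 12 O = 0.39760 × 4.98589 = 1.982.

1.982 Al apfu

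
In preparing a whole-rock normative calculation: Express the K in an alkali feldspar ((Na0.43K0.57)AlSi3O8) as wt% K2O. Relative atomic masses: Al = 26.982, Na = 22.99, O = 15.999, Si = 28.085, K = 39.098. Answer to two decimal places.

M((Na0.43K0.57)AlSi3O8) = 271.401 g/mol; M(K2O) = 94.195 g/mol.
Moles K2O per formula unit = 0.57 K ÷ 2 = 0.2850.
K2O fraction = (0.2850 × 94.195) / 271.401 = 26.846/271.401 = 0.0989.

9.89 wt%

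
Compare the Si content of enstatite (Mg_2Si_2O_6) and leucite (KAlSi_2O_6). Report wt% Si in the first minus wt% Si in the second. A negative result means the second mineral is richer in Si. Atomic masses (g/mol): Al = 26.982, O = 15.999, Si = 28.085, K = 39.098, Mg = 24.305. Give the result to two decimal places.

2.24 percentage points

M(Mg_2Si_2O_6) = 200.774 g/mol, so wt% Si = 56.170/200.774 × 100 = 27.98%.
M(KAlSi_2O_6) = 218.244 g/mol, so wt% Si = 56.170/218.244 × 100 = 25.74%.
27.98 − 25.74 = 2.24 pp.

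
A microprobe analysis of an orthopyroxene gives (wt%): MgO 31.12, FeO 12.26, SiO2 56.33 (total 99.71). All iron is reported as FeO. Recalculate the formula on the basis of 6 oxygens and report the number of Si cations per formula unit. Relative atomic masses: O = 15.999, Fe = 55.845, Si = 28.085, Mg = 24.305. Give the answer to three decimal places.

31.12 wt% MgO ÷ 40.304 g/mol = 0.77213 mol, giving 0.77213 Mg and 0.77213 O.
12.26 wt% FeO ÷ 71.844 g/mol = 0.17065 mol, giving 0.17065 Fe and 0.17065 O.
56.33 wt% SiO2 ÷ 60.083 g/mol = 0.93754 mol, giving 0.93754 Si and 1.87508 O.
Oxygen sums to 2.81786; scaling by 6/2.81786 = 2.12928 puts the formula on 6 O.
Si: 0.93754 × 2.12928 = 1.996 atoms per formula unit.

1.996 Si apfu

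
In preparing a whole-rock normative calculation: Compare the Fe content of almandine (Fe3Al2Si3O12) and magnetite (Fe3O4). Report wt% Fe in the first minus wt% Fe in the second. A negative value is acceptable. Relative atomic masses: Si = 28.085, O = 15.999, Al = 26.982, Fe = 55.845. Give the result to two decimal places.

Fe in Fe3Al2Si3O12: molar mass 497.742 g/mol; 3×55.845 = 167.535 g → 33.66 wt%.
Fe in Fe3O4: molar mass 231.531 g/mol; 3×55.845 = 167.535 g → 72.36 wt%.
Difference = 33.66 − 72.36 = -38.70 percentage points.

-38.70 percentage points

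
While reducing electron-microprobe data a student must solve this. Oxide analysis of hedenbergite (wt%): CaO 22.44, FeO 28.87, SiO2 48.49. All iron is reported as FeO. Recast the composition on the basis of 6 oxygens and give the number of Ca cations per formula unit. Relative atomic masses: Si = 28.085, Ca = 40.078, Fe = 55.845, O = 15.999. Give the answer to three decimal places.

22.44 wt% CaO ÷ 56.077 g/mol = 0.40016 mol, giving 0.40016 Ca and 0.40016 O.
28.87 wt% FeO ÷ 71.844 g/mol = 0.40184 mol, giving 0.40184 Fe and 0.40184 O.
48.49 wt% SiO2 ÷ 60.083 g/mol = 0.80705 mol, giving 0.80705 Si and 1.61410 O.
Oxygen sums to 2.41610; scaling by 6/2.41610 = 2.48334 puts the formula on 6 O.
Ca: 0.40016 × 2.48334 = 0.994 atoms per formula unit.

0.994 Ca apfu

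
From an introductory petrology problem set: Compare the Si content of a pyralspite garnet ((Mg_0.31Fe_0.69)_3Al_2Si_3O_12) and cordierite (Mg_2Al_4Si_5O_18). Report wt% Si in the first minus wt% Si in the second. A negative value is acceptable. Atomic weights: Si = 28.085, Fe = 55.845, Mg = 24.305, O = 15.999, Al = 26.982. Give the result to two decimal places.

Si in (Mg_0.31Fe_0.69)_3Al_2Si_3O_12: molar mass 468.410 g/mol; 3×28.085 = 84.255 g → 17.99 wt%.
Si in Mg_2Al_4Si_5O_18: molar mass 584.945 g/mol; 5×28.085 = 140.425 g → 24.01 wt%.
Difference = 17.99 − 24.01 = -6.02 percentage points.

-6.02 percentage points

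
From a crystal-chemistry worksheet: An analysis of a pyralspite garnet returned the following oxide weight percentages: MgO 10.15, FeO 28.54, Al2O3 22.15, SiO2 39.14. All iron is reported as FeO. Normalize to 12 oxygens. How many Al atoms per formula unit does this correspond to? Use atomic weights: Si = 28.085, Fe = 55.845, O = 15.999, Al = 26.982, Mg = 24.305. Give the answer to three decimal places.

MgO (M=40.304): mol = 0.25184; Mg = 0.25184, O = 0.25184.
FeO (M=71.844): mol = 0.39725; Fe = 0.39725, O = 0.39725.
Al2O3 (M=101.961): mol = 0.21724; Al = 0.43448, O = 0.65172.
SiO2 (M=60.083): mol = 0.65143; Si = 0.65143, O = 1.30286.
ΣO = 2.60367; factor = 12/ΣO = 4.60888.
Al apfu = 0.43448 × 4.60888 = 2.002.

2.002 Al apfu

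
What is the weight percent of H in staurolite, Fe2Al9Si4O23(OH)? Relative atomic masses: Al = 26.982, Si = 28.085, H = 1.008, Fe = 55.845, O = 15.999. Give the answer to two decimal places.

0.12 weight percent

Formula mass = 2×55.845 + 9×26.982 + 4×28.085 + 24×15.999 + 1×1.008 = 851.852 g/mol, of which 1.008 g is H.
So H makes up 1.008/851.852 = 0.0012 of the mass, i.e. 0.12%.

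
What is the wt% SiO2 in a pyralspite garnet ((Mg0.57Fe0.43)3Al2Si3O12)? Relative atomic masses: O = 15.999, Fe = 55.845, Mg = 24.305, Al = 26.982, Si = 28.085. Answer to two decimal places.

40.61 wt%

Formula mass = 443.809 g/mol.
3 Si → 3.0000 mol SiO2 per formula unit; M(SiO2) = 60.083, so SiO2 mass = 180.249 g.
180.249/443.809 × 100 = 40.61 wt%.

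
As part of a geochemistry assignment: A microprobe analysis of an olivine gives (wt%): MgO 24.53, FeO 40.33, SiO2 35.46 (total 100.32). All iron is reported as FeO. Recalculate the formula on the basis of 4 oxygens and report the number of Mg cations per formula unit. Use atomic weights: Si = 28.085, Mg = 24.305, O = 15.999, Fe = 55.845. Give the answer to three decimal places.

24.53 wt% MgO ÷ 40.304 g/mol = 0.60862 mol, giving 0.60862 Mg and 0.60862 O.
40.33 wt% FeO ÷ 71.844 g/mol = 0.56136 mol, giving 0.56136 Fe and 0.56136 O.
35.46 wt% SiO2 ÷ 60.083 g/mol = 0.59018 mol, giving 0.59018 Si and 1.18036 O.
Oxygen sums to 2.35034; scaling by 4/2.35034 = 1.70188 puts the formula on 4 O.
Mg: 0.60862 × 1.70188 = 1.036 atoms per formula unit.

1.036 Mg apfu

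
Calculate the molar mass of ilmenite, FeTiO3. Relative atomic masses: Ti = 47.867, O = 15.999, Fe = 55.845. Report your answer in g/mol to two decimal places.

The formula mass is the sum 1(55.845) + 1(47.867) + 3(15.999).

151.71 g/mol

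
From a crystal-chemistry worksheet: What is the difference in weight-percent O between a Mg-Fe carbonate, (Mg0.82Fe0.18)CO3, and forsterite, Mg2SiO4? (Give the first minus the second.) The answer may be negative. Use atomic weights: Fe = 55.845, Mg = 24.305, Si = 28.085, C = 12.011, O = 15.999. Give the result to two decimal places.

7.85 percentage points

M((Mg0.82Fe0.18)CO3) = 89.990 g/mol, so wt% O = 47.997/89.990 × 100 = 53.34%.
M(Mg2SiO4) = 140.691 g/mol, so wt% O = 63.996/140.691 × 100 = 45.49%.
53.34 − 45.49 = 7.85 pp.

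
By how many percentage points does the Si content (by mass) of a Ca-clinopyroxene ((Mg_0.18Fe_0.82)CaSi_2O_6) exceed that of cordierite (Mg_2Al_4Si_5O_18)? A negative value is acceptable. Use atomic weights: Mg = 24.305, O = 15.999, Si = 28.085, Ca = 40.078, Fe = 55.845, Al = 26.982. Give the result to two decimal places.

-0.84 percentage points

Si in (Mg_0.18Fe_0.82)CaSi_2O_6: molar mass 242.410 g/mol; 2×28.085 = 56.170 g → 23.17 wt%.
Si in Mg_2Al_4Si_5O_18: molar mass 584.945 g/mol; 5×28.085 = 140.425 g → 24.01 wt%.
Difference = 23.17 − 24.01 = -0.84 percentage points.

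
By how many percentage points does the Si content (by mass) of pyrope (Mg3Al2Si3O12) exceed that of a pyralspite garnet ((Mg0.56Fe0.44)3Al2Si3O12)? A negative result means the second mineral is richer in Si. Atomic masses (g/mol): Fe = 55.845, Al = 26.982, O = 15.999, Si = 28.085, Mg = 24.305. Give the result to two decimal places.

1.96 percentage points

First mineral: 84.255 g Si in 403.122 g formula = 20.90 wt% Si.
Second mineral: 84.255 g Si in 444.755 g formula = 18.94 wt% Si.
20.90% − 18.94% gives a difference of 1.96 percentage points.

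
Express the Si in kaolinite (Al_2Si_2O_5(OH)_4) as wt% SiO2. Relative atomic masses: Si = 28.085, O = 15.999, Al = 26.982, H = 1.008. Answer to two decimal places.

46.55 wt%

Formula mass = 258.157 g/mol.
2 Si → 2.0000 mol SiO2 per formula unit; M(SiO2) = 60.083, so SiO2 mass = 120.166 g.
120.166/258.157 × 100 = 46.55 wt%.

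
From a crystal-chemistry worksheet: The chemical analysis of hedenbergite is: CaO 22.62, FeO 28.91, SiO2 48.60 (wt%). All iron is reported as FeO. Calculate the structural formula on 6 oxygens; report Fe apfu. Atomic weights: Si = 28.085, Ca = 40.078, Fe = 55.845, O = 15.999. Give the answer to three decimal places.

0.996 Fe apfu

22.62 wt% CaO ÷ 56.077 g/mol = 0.40337 mol, giving 0.40337 Ca and 0.40337 O.
28.91 wt% FeO ÷ 71.844 g/mol = 0.40240 mol, giving 0.40240 Fe and 0.40240 O.
48.60 wt% SiO2 ÷ 60.083 g/mol = 0.80888 mol, giving 0.80888 Si and 1.61776 O.
Oxygen sums to 2.42353; scaling by 6/2.42353 = 2.47573 puts the formula on 6 O.
Fe: 0.40240 × 2.47573 = 0.996 atoms per formula unit.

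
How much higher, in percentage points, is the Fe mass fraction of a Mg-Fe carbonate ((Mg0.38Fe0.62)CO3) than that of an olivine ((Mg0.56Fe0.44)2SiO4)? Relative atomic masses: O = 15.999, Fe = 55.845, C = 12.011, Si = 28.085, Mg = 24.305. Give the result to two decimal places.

4.16 percentage points

M((Mg0.38Fe0.62)CO3) = 103.868 g/mol, so wt% Fe = 34.624/103.868 × 100 = 33.33%.
M((Mg0.56Fe0.44)2SiO4) = 168.446 g/mol, so wt% Fe = 49.144/168.446 × 100 = 29.17%.
33.33 − 29.17 = 4.16 pp.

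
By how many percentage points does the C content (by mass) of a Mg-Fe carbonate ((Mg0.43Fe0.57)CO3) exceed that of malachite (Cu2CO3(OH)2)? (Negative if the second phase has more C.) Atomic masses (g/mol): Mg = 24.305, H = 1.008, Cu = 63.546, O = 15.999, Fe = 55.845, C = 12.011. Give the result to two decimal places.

C in (Mg0.43Fe0.57)CO3: molar mass 102.291 g/mol; 1×12.011 = 12.011 g → 11.74 wt%.
C in Cu2CO3(OH)2: molar mass 221.114 g/mol; 1×12.011 = 12.011 g → 5.43 wt%.
Difference = 11.74 − 5.43 = 6.31 percentage points.

6.31 percentage points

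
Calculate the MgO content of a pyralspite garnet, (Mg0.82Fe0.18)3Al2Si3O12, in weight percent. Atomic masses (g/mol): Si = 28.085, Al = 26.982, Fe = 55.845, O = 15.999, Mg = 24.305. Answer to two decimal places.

Formula mass = 420.154 g/mol.
2.46 Mg → 2.4600 mol MgO per formula unit; M(MgO) = 40.304, so MgO mass = 99.148 g.
99.148/420.154 × 100 = 23.60 wt%.

23.60 wt%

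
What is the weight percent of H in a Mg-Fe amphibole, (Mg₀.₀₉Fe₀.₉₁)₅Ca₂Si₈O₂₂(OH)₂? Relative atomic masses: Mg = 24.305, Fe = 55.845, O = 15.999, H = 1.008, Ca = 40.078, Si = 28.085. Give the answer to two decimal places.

0.21 weight percent

Formula mass = 0.45×24.305 + 4.55×55.845 + 2×40.078 + 8×28.085 + 24×15.999 + 2×1.008 = 955.860 g/mol, of which 2.016 g is H.
So H makes up 2.016/955.860 = 0.0021 of the mass, i.e. 0.21%.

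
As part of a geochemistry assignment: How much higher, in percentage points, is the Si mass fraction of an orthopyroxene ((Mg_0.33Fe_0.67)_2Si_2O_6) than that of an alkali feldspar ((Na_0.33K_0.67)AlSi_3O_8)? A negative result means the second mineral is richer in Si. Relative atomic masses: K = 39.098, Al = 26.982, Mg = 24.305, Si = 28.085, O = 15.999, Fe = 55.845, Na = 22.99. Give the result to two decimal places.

First mineral: 56.170 g Si in 243.038 g formula = 23.11 wt% Si.
Second mineral: 84.255 g Si in 273.011 g formula = 30.86 wt% Si.
23.11% − 30.86% gives a difference of -7.75 percentage points.

-7.75 percentage points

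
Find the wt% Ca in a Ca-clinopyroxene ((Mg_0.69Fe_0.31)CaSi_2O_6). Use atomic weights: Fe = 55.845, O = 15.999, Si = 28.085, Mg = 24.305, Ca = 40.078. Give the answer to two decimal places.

Molar mass of (Mg_0.69Fe_0.31)CaSi_2O_6: 0.69×24.305 + 0.31×55.845 + 1×40.078 + 2×28.085 + 6×15.999 = 226.324 g/mol.
Mass of Ca per formula unit: 1 × 40.078 = 40.078 g.
Weight fraction Ca = 40.078 / 226.324 = 0.1771.

17.71 mass %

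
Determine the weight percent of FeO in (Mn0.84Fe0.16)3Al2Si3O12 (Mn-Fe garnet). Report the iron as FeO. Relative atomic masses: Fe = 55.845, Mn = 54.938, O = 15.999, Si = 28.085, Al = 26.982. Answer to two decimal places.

M((Mn0.84Fe0.16)3Al2Si3O12) = 495.456 g/mol; M(FeO) = 71.844 g/mol.
Moles FeO per formula unit = 0.48 Fe ÷ 1 = 0.4800.
FeO fraction = (0.4800 × 71.844) / 495.456 = 34.485/495.456 = 0.0696.

6.96 wt%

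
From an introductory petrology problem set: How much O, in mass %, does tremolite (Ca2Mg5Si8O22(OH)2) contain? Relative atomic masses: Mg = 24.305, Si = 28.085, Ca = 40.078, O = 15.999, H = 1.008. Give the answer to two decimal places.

Formula mass = 2×40.078 + 5×24.305 + 8×28.085 + 24×15.999 + 2×1.008 = 812.353 g/mol, of which 383.976 g is O.
So O makes up 383.976/812.353 = 0.4727 of the mass, i.e. 47.27%.

47.27 mass %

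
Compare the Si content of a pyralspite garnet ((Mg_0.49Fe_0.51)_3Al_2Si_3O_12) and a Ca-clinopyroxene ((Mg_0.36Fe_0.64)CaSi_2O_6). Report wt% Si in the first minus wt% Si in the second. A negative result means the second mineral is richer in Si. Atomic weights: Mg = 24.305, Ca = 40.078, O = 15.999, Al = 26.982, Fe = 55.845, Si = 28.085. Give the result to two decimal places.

-5.06 percentage points

First mineral: 84.255 g Si in 451.378 g formula = 18.67 wt% Si.
Second mineral: 56.170 g Si in 236.733 g formula = 23.73 wt% Si.
18.67% − 23.73% gives a difference of -5.06 percentage points.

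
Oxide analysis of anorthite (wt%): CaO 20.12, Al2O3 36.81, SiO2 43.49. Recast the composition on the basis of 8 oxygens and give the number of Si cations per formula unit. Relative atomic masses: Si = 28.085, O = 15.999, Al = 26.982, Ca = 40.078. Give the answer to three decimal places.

CaO: 20.12/56.077 = 0.35879 mol → 0.35879 mol Ca, 0.35879 mol O.
Al2O3: 36.81/101.961 = 0.36102 mol → 0.72204 mol Al, 1.08306 mol O.
SiO2: 43.49/60.083 = 0.72383 mol → 0.72383 mol Si, 1.44766 mol O.
Total oxygen = 2.88951 mol. Normalization factor = 8/2.88951 = 2.76864.
Si per 8 O = 0.72383 × 2.76864 = 2.004.

2.004 Si apfu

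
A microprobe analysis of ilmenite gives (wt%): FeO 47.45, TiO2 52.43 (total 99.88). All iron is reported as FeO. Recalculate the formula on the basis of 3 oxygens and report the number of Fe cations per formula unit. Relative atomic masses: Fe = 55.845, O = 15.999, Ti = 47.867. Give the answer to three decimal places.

FeO (M=71.844): mol = 0.66046; Fe = 0.66046, O = 0.66046.
TiO2 (M=79.865): mol = 0.65648; Ti = 0.65648, O = 1.31296.
ΣO = 1.97342; factor = 3/ΣO = 1.52020.
Fe apfu = 0.66046 × 1.52020 = 1.004.

1.004 Fe apfu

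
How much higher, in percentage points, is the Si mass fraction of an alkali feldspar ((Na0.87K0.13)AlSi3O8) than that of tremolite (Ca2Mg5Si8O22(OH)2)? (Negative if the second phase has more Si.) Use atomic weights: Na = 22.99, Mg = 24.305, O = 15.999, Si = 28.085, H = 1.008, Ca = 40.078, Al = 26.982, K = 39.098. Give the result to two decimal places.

4.22 percentage points

Si in (Na0.87K0.13)AlSi3O8: molar mass 264.313 g/mol; 3×28.085 = 84.255 g → 31.88 wt%.
Si in Ca2Mg5Si8O22(OH)2: molar mass 812.353 g/mol; 8×28.085 = 224.680 g → 27.66 wt%.
Difference = 31.88 − 27.66 = 4.22 percentage points.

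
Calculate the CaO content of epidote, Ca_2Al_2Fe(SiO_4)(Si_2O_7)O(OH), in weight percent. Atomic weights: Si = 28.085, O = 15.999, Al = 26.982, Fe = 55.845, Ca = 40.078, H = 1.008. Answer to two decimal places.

23.21 wt%

Molar mass of Ca_2Al_2Fe(SiO_4)(Si_2O_7)O(OH) = 2×40.078 + 2×26.982 + 1×55.845 + 3×28.085 + 13×15.999 + 1×1.008 = 483.215 g/mol.
Each formula unit contains 2 Ca, equivalent to 2/1 = 2.0000 mol CaO.
M(CaO) = 1×40.078 + 1×15.999 = 56.077 g/mol.
Mass of CaO per formula unit = 2.0000 × 56.077 = 112.154 g.
CaO wt% = 112.154 / 483.215 × 100 = 23.21%.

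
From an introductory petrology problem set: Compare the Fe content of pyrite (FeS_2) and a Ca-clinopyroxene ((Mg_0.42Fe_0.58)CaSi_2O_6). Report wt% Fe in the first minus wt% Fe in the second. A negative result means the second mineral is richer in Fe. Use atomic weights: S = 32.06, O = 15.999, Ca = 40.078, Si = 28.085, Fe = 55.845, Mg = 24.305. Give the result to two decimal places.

Fe in FeS_2: molar mass 119.965 g/mol; 1×55.845 = 55.845 g → 46.55 wt%.
Fe in (Mg_0.42Fe_0.58)CaSi_2O_6: molar mass 234.840 g/mol; 0.58×55.845 = 32.390 g → 13.79 wt%.
Difference = 46.55 − 13.79 = 32.76 percentage points.

32.76 percentage points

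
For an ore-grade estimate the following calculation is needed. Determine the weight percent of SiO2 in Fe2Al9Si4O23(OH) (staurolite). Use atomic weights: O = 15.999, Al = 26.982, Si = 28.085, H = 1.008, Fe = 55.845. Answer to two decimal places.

28.21 wt%

Formula mass = 851.852 g/mol.
4 Si → 4.0000 mol SiO2 per formula unit; M(SiO2) = 60.083, so SiO2 mass = 240.332 g.
240.332/851.852 × 100 = 28.21 wt%.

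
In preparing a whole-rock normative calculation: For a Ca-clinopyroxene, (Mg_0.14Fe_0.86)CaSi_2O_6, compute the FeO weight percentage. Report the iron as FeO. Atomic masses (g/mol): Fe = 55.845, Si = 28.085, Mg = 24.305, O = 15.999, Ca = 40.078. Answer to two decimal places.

Formula mass = 243.671 g/mol.
0.86 Fe → 0.8600 mol FeO per formula unit; M(FeO) = 71.844, so FeO mass = 61.786 g.
61.786/243.671 × 100 = 25.36 wt%.

25.36 wt%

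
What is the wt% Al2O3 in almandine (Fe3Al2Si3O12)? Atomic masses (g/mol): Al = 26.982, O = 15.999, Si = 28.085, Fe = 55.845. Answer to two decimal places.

20.48 wt%

Molar mass of Fe3Al2Si3O12 = 3·55.845 + 2·26.982 + 3·28.085 + 12·15.999 = 497.742 g/mol.
Each formula unit contains 2 Al, equivalent to 2/2 = 1.0000 mol Al2O3.
M(Al2O3) = 2×26.982 + 3×15.999 = 101.961 g/mol.
Mass of Al2O3 per formula unit = 1.0000 × 101.961 = 101.961 g.
Al2O3 wt% = 101.961 / 497.742 × 100 = 20.48%.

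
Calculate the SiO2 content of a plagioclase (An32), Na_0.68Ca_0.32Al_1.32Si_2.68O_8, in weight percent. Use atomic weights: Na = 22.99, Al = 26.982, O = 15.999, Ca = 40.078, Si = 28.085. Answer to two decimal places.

60.23 wt%

Formula mass = 267.334 g/mol.
2.68 Si → 2.6800 mol SiO2 per formula unit; M(SiO2) = 60.083, so SiO2 mass = 161.022 g.
161.022/267.334 × 100 = 60.23 wt%.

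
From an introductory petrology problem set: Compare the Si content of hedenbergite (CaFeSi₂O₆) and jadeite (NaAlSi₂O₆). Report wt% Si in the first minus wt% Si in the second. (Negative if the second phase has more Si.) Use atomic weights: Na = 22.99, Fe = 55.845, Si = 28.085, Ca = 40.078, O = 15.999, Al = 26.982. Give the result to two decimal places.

M(CaFeSi₂O₆) = 248.087 g/mol, so wt% Si = 56.170/248.087 × 100 = 22.64%.
M(NaAlSi₂O₆) = 202.136 g/mol, so wt% Si = 56.170/202.136 × 100 = 27.79%.
22.64 − 27.79 = -5.15 pp.

-5.15 percentage points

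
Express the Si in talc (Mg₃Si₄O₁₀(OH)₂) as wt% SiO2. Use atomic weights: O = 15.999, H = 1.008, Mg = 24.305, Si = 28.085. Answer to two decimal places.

M(Mg₃Si₄O₁₀(OH)₂) = 379.259 g/mol; M(SiO2) = 60.083 g/mol.
Moles SiO2 per formula unit = 4 Si ÷ 1 = 4.0000.
SiO2 fraction = (4.0000 × 60.083) / 379.259 = 240.332/379.259 = 0.6337.

63.37 wt%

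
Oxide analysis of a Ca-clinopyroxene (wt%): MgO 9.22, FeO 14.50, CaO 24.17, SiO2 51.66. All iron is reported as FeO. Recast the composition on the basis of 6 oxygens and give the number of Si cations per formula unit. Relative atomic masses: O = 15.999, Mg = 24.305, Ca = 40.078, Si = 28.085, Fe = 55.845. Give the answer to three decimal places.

MgO: 9.22/40.304 = 0.22876 mol → 0.22876 mol Mg, 0.22876 mol O.
FeO: 14.50/71.844 = 0.20183 mol → 0.20183 mol Fe, 0.20183 mol O.
CaO: 24.17/56.077 = 0.43101 mol → 0.43101 mol Ca, 0.43101 mol O.
SiO2: 51.66/60.083 = 0.85981 mol → 0.85981 mol Si, 1.71962 mol O.
Total oxygen = 2.58122 mol. Normalization factor = 6/2.58122 = 2.32448.
Si per 6 O = 0.85981 × 2.32448 = 1.999.

1.999 Si apfu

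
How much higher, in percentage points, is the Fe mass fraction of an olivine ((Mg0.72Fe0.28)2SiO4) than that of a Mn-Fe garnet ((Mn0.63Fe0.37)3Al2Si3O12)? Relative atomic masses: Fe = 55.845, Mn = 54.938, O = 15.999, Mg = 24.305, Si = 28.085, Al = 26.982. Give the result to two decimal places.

7.25 percentage points

M((Mg0.72Fe0.28)2SiO4) = 158.353 g/mol, so wt% Fe = 31.273/158.353 × 100 = 19.75%.
M((Mn0.63Fe0.37)3Al2Si3O12) = 496.028 g/mol, so wt% Fe = 61.988/496.028 × 100 = 12.50%.
19.75 − 12.50 = 7.25 pp.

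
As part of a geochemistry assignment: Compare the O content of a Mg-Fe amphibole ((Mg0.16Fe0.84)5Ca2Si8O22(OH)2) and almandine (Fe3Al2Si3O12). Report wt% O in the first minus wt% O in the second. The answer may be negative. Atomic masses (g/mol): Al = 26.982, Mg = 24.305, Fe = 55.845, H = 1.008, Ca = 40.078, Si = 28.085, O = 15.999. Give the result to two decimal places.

M((Mg0.16Fe0.84)5Ca2Si8O22(OH)2) = 944.821 g/mol, so wt% O = 383.976/944.821 × 100 = 40.64%.
M(Fe3Al2Si3O12) = 497.742 g/mol, so wt% O = 191.988/497.742 × 100 = 38.57%.
40.64 − 38.57 = 2.07 pp.

2.07 percentage points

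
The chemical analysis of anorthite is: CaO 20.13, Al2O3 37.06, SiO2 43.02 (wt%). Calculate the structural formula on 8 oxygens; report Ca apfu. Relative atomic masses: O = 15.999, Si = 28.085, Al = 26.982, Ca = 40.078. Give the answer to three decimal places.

0.997 Ca apfu

CaO (M=56.077): mol = 0.35897; Ca = 0.35897, O = 0.35897.
Al2O3 (M=101.961): mol = 0.36347; Al = 0.72694, O = 1.09041.
SiO2 (M=60.083): mol = 0.71601; Si = 0.71601, O = 1.43202.
ΣO = 2.88140; factor = 8/ΣO = 2.77643.
Ca apfu = 0.35897 × 2.77643 = 0.997.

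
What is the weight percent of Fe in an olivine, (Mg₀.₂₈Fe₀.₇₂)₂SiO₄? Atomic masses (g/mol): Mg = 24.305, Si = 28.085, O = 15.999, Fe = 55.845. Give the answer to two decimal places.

43.21 weight percent

Formula mass = 0.56·24.305 + 1.44·55.845 + 1·28.085 + 4·15.999 = 186.109 g/mol, of which 80.417 g is Fe.
So Fe makes up 80.417/186.109 = 0.4321 of the mass, i.e. 43.21%.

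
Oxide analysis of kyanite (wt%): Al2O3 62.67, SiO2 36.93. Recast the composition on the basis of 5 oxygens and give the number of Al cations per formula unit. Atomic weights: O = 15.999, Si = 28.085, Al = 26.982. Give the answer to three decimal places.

2.000 Al apfu

Al2O3 (M=101.961): mol = 0.61465; Al = 1.22930, O = 1.84395.
SiO2 (M=60.083): mol = 0.61465; Si = 0.61465, O = 1.22930.
ΣO = 3.07325; factor = 5/ΣO = 1.62694.
Al apfu = 1.22930 × 1.62694 = 2.000.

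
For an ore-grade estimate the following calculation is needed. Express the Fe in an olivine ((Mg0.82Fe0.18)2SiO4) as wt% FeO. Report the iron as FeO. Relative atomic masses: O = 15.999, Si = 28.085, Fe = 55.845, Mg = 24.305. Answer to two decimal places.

M((Mg0.82Fe0.18)2SiO4) = 152.045 g/mol; M(FeO) = 71.844 g/mol.
Moles FeO per formula unit = 0.36 Fe ÷ 1 = 0.3600.
FeO fraction = (0.3600 × 71.844) / 152.045 = 25.864/152.045 = 0.1701.

17.01 wt%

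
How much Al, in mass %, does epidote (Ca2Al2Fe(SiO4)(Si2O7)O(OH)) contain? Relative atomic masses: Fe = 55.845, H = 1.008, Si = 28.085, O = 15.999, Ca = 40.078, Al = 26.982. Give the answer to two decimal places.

M(Ca2Al2Fe(SiO4)(Si2O7)O(OH)) = 483.215 g/mol.
Al contributes 2 × 26.982 = 53.964 g per mole.
53.964/483.215 = 0.1117 → 11.17%.

11.17 mass %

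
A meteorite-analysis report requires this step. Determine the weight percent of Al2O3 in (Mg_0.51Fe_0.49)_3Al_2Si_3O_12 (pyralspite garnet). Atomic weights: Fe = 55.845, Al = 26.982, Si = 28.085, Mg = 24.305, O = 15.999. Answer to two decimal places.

22.68 wt%

Molar mass of (Mg_0.51Fe_0.49)_3Al_2Si_3O_12 = 1.53·24.305 + 1.47·55.845 + 2·26.982 + 3·28.085 + 12·15.999 = 449.486 g/mol.
Each formula unit contains 2 Al, equivalent to 2/2 = 1.0000 mol Al2O3.
M(Al2O3) = 2×26.982 + 3×15.999 = 101.961 g/mol.
Mass of Al2O3 per formula unit = 1.0000 × 101.961 = 101.961 g.
Al2O3 wt% = 101.961 / 449.486 × 100 = 22.68%.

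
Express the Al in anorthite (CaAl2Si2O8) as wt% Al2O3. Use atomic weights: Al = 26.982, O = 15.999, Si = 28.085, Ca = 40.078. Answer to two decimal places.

36.65 wt%

Formula mass = 278.204 g/mol.
2 Al → 1.0000 mol Al2O3 per formula unit; M(Al2O3) = 101.961, so Al2O3 mass = 101.961 g.
101.961/278.204 × 100 = 36.65 wt%.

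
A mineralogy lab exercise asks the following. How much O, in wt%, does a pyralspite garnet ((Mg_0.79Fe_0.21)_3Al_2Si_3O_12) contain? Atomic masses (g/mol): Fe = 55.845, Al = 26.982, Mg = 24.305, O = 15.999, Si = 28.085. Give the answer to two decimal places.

Molar mass of (Mg_0.79Fe_0.21)_3Al_2Si_3O_12: 2.37×24.305 + 0.63×55.845 + 2×26.982 + 3×28.085 + 12×15.999 = 422.992 g/mol.
Mass of O per formula unit: 12 × 15.999 = 191.988 g.
Weight fraction O = 191.988 / 422.992 = 0.4539.

45.39 wt%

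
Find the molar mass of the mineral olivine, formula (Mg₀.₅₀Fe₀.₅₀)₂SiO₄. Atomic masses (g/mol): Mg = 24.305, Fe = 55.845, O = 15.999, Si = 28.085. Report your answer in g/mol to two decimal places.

172.23 g/mol

Mg: 1 × 24.305 = 24.3050
Fe: 1 × 55.845 = 55.8450
Si: 1 × 28.085 = 28.0850
O: 4 × 15.999 = 63.9960
Summing the contributions gives the formula mass.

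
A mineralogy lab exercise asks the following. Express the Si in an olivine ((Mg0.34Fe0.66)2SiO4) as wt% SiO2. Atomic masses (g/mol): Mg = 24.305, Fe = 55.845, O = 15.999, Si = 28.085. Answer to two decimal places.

Molar mass of (Mg0.34Fe0.66)2SiO4 = 0.68×24.305 + 1.32×55.845 + 1×28.085 + 4×15.999 = 182.324 g/mol.
Each formula unit contains 1 Si, equivalent to 1/1 = 1.0000 mol SiO2.
M(SiO2) = 1×28.085 + 2×15.999 = 60.083 g/mol.
Mass of SiO2 per formula unit = 1.0000 × 60.083 = 60.083 g.
SiO2 wt% = 60.083 / 182.324 × 100 = 32.95%.

32.95 wt%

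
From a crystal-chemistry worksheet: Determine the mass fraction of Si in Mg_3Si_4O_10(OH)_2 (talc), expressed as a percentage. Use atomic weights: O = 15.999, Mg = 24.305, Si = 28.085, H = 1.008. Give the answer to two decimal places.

29.62 mass %

Molar mass of Mg_3Si_4O_10(OH)_2: 3×24.305 + 4×28.085 + 12×15.999 + 2×1.008 = 379.259 g/mol.
Mass of Si per formula unit: 4 × 28.085 = 112.340 g.
Weight fraction Si = 112.340 / 379.259 = 0.2962.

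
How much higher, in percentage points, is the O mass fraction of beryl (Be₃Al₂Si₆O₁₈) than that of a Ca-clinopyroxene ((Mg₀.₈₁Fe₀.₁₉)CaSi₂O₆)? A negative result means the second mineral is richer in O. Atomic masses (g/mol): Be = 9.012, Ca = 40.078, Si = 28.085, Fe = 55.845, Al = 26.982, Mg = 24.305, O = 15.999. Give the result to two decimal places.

M(Be₃Al₂Si₆O₁₈) = 537.492 g/mol, so wt% O = 287.982/537.492 × 100 = 53.58%.
M((Mg₀.₈₁Fe₀.₁₉)CaSi₂O₆) = 222.540 g/mol, so wt% O = 95.994/222.540 × 100 = 43.14%.
53.58 − 43.14 = 10.44 pp.

10.44 percentage points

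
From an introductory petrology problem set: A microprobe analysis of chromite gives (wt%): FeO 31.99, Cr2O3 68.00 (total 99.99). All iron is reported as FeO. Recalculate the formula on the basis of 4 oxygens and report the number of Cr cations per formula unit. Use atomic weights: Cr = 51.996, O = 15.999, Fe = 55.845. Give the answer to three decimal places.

31.99 wt% FeO ÷ 71.844 g/mol = 0.44527 mol, giving 0.44527 Fe and 0.44527 O.
68.00 wt% Cr2O3 ÷ 151.989 g/mol = 0.44740 mol, giving 0.89480 Cr and 1.34220 O.
Oxygen sums to 1.78747; scaling by 4/1.78747 = 2.23780 puts the formula on 4 O.
Cr: 0.89480 × 2.23780 = 2.002 atoms per formula unit.

2.002 Cr apfu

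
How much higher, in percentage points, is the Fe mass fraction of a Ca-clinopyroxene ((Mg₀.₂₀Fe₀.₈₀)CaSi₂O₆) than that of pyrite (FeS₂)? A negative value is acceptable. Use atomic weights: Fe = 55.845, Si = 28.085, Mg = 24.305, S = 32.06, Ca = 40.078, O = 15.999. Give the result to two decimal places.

M((Mg₀.₂₀Fe₀.₈₀)CaSi₂O₆) = 241.779 g/mol, so wt% Fe = 44.676/241.779 × 100 = 18.48%.
M(FeS₂) = 119.965 g/mol, so wt% Fe = 55.845/119.965 × 100 = 46.55%.
18.48 − 46.55 = -28.07 pp.

-28.07 percentage points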